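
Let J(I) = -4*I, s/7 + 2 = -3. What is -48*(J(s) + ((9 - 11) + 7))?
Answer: -6960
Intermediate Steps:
s = -35 (s = -14 + 7*(-3) = -14 - 21 = -35)
-48*(J(s) + ((9 - 11) + 7)) = -48*(-4*(-35) + ((9 - 11) + 7)) = -48*(140 + (-2 + 7)) = -48*(140 + 5) = -48*145 = -6960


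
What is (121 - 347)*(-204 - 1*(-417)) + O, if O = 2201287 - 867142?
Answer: 1286007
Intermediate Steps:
O = 1334145
(121 - 347)*(-204 - 1*(-417)) + O = (121 - 347)*(-204 - 1*(-417)) + 1334145 = -226*(-204 + 417) + 1334145 = -226*213 + 1334145 = -48138 + 1334145 = 1286007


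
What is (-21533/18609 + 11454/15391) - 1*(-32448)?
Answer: 9293349722395/286411119 ≈ 32448.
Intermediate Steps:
(-21533/18609 + 11454/15391) - 1*(-32448) = (-21533*1/18609 + 11454*(1/15391)) + 32448 = (-21533/18609 + 11454/15391) + 32448 = -118266917/286411119 + 32448 = 9293349722395/286411119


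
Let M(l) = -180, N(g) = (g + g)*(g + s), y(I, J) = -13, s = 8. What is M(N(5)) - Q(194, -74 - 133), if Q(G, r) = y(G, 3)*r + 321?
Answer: -3192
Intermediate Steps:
N(g) = 2*g*(8 + g) (N(g) = (g + g)*(g + 8) = (2*g)*(8 + g) = 2*g*(8 + g))
Q(G, r) = 321 - 13*r (Q(G, r) = -13*r + 321 = 321 - 13*r)
M(N(5)) - Q(194, -74 - 133) = -180 - (321 - 13*(-74 - 133)) = -180 - (321 - 13*(-207)) = -180 - (321 + 2691) = -180 - 1*3012 = -180 - 3012 = -3192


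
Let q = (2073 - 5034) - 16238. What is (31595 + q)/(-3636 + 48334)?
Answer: 6198/22349 ≈ 0.27733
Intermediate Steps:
q = -19199 (q = -2961 - 16238 = -19199)
(31595 + q)/(-3636 + 48334) = (31595 - 19199)/(-3636 + 48334) = 12396/44698 = 12396*(1/44698) = 6198/22349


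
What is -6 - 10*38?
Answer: -386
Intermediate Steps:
-6 - 10*38 = -6 - 380 = -386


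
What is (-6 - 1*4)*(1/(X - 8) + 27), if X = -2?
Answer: -269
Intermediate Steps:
(-6 - 1*4)*(1/(X - 8) + 27) = (-6 - 1*4)*(1/(-2 - 8) + 27) = (-6 - 4)*(1/(-10) + 27) = -10*(-⅒ + 27) = -10*269/10 = -269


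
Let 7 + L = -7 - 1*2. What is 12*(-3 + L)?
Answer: -228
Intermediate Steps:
L = -16 (L = -7 + (-7 - 1*2) = -7 + (-7 - 2) = -7 - 9 = -16)
12*(-3 + L) = 12*(-3 - 16) = 12*(-19) = -228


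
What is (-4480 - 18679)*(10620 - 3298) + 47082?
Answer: -169523116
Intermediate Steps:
(-4480 - 18679)*(10620 - 3298) + 47082 = -23159*7322 + 47082 = -169570198 + 47082 = -169523116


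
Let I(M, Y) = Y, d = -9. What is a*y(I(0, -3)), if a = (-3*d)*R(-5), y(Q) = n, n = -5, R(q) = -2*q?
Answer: -1350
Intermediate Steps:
y(Q) = -5
a = 270 (a = (-3*(-9))*(-2*(-5)) = 27*10 = 270)
a*y(I(0, -3)) = 270*(-5) = -1350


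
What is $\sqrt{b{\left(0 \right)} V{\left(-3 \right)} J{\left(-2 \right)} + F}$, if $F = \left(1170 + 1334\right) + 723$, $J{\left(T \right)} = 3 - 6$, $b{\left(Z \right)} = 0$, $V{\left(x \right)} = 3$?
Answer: $\sqrt{3227} \approx 56.807$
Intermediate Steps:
$J{\left(T \right)} = -3$ ($J{\left(T \right)} = 3 - 6 = -3$)
$F = 3227$ ($F = 2504 + 723 = 3227$)
$\sqrt{b{\left(0 \right)} V{\left(-3 \right)} J{\left(-2 \right)} + F} = \sqrt{0 \cdot 3 \left(-3\right) + 3227} = \sqrt{0 \left(-3\right) + 3227} = \sqrt{0 + 3227} = \sqrt{3227}$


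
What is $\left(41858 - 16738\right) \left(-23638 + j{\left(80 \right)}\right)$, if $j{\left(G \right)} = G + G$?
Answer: $-589767360$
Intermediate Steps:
$j{\left(G \right)} = 2 G$
$\left(41858 - 16738\right) \left(-23638 + j{\left(80 \right)}\right) = \left(41858 - 16738\right) \left(-23638 + 2 \cdot 80\right) = 25120 \left(-23638 + 160\right) = 25120 \left(-23478\right) = -589767360$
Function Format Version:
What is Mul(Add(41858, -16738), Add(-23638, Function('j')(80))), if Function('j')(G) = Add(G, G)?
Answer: -589767360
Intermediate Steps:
Function('j')(G) = Mul(2, G)
Mul(Add(41858, -16738), Add(-23638, Function('j')(80))) = Mul(Add(41858, -16738), Add(-23638, Mul(2, 80))) = Mul(25120, Add(-23638, 160)) = Mul(25120, -23478) = -589767360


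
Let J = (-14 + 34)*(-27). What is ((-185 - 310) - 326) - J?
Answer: -281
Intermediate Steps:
J = -540 (J = 20*(-27) = -540)
((-185 - 310) - 326) - J = ((-185 - 310) - 326) - 1*(-540) = (-495 - 326) + 540 = -821 + 540 = -281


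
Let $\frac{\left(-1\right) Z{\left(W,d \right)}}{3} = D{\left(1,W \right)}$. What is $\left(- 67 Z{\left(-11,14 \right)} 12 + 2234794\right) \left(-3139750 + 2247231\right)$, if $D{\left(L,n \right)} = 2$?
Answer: $-1998901617742$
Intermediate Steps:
$Z{\left(W,d \right)} = -6$ ($Z{\left(W,d \right)} = \left(-3\right) 2 = -6$)
$\left(- 67 Z{\left(-11,14 \right)} 12 + 2234794\right) \left(-3139750 + 2247231\right) = \left(\left(-67\right) \left(-6\right) 12 + 2234794\right) \left(-3139750 + 2247231\right) = \left(402 \cdot 12 + 2234794\right) \left(-892519\right) = \left(4824 + 2234794\right) \left(-892519\right) = 2239618 \left(-892519\right) = -1998901617742$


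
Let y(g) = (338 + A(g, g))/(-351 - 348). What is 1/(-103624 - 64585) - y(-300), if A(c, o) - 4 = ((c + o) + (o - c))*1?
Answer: -14466207/39192697 ≈ -0.36910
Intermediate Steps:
A(c, o) = 4 + 2*o (A(c, o) = 4 + ((c + o) + (o - c))*1 = 4 + (2*o)*1 = 4 + 2*o)
y(g) = -114/233 - 2*g/699 (y(g) = (338 + (4 + 2*g))/(-351 - 348) = (342 + 2*g)/(-699) = (342 + 2*g)*(-1/699) = -114/233 - 2*g/699)
1/(-103624 - 64585) - y(-300) = 1/(-103624 - 64585) - (-114/233 - 2/699*(-300)) = 1/(-168209) - (-114/233 + 200/233) = -1/168209 - 1*86/233 = -1/168209 - 86/233 = -14466207/39192697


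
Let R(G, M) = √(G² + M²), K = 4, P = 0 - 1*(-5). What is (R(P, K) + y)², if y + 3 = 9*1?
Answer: (6 + √41)² ≈ 153.84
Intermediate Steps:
P = 5 (P = 0 + 5 = 5)
y = 6 (y = -3 + 9*1 = -3 + 9 = 6)
(R(P, K) + y)² = (√(5² + 4²) + 6)² = (√(25 + 16) + 6)² = (√41 + 6)² = (6 + √41)²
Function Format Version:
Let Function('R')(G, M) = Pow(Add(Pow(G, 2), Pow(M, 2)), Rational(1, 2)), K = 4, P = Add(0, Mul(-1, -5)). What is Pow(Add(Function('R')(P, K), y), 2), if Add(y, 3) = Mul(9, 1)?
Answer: Pow(Add(6, Pow(41, Rational(1, 2))), 2) ≈ 153.84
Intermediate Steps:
P = 5 (P = Add(0, 5) = 5)
y = 6 (y = Add(-3, Mul(9, 1)) = Add(-3, 9) = 6)
Pow(Add(Function('R')(P, K), y), 2) = Pow(Add(Pow(Add(Pow(5, 2), Pow(4, 2)), Rational(1, 2)), 6), 2) = Pow(Add(Pow(Add(25, 16), Rational(1, 2)), 6), 2) = Pow(Add(Pow(41, Rational(1, 2)), 6), 2) = Pow(Add(6, Pow(41, Rational(1, 2))), 2)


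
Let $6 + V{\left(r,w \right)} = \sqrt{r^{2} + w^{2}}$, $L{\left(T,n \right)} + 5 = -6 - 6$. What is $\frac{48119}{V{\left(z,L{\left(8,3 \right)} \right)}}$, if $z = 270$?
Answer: $\frac{288714}{73153} + \frac{48119 \sqrt{73189}}{73153} \approx 181.9$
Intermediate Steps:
$L{\left(T,n \right)} = -17$ ($L{\left(T,n \right)} = -5 - 12 = -17$)
$V{\left(r,w \right)} = -6 + \sqrt{r^{2} + w^{2}}$
$\frac{48119}{V{\left(z,L{\left(8,3 \right)} \right)}} = \frac{48119}{-6 + \sqrt{270^{2} + \left(-17\right)^{2}}} = \frac{48119}{-6 + \sqrt{72900 + 289}} = \frac{48119}{-6 + \sqrt{73189}}$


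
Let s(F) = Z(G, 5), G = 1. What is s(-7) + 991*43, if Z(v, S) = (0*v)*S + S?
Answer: 42618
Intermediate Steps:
Z(v, S) = S (Z(v, S) = 0*S + S = 0 + S = S)
s(F) = 5
s(-7) + 991*43 = 5 + 991*43 = 5 + 42613 = 42618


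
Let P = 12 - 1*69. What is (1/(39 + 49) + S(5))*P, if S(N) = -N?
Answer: 25023/88 ≈ 284.35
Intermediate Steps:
P = -57 (P = 12 - 69 = -57)
(1/(39 + 49) + S(5))*P = (1/(39 + 49) - 1*5)*(-57) = (1/88 - 5)*(-57) = -439/88*(-57) = 25023/88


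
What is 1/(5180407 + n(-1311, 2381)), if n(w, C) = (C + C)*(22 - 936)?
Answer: 1/827939 ≈ 1.2078e-6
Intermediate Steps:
n(w, C) = -1828*C (n(w, C) = (2*C)*(-914) = -1828*C)
1/(5180407 + n(-1311, 2381)) = 1/(5180407 - 1828*2381) = 1/(5180407 - 4352468) = 1/827939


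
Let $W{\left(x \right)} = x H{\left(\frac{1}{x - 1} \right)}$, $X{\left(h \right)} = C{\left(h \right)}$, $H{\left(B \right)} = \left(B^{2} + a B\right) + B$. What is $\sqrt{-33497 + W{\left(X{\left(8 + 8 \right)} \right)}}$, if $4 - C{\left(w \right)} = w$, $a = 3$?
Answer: $\frac{i \sqrt{5660381}}{13} \approx 183.01 i$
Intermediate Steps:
$C{\left(w \right)} = 4 - w$
$H{\left(B \right)} = B^{2} + 4 B$ ($H{\left(B \right)} = \left(B^{2} + 3 B\right) + B = B^{2} + 4 B$)
$X{\left(h \right)} = 4 - h$
$W{\left(x \right)} = \frac{x \left(4 + \frac{1}{-1 + x}\right)}{-1 + x}$ ($W{\left(x \right)} = x \frac{4 + \frac{1}{x - 1}}{x - 1} = x \frac{4 + \frac{1}{-1 + x}}{-1 + x} = \frac{x \left(4 + \frac{1}{-1 + x}\right)}{-1 + x}$)
$\sqrt{-33497 + W{\left(X{\left(8 + 8 \right)} \right)}} = \sqrt{-33497 + \frac{\left(4 - \left(8 + 8\right)\right) \left(-3 + 4 \left(4 - \left(8 + 8\right)\right)\right)}{\left(-1 + \left(4 - \left(8 + 8\right)\right)\right)^{2}}} = \sqrt{-33497 + \frac{\left(4 - 16\right) \left(-3 + 4 \left(4 - 16\right)\right)}{\left(-1 + \left(4 - 16\right)\right)^{2}}} = \sqrt{-33497 - \frac{12 \left(-3 + 4 \left(-12\right)\right)}{\left(-1 - 12\right)^{2}}} = \sqrt{-33497 - \frac{12 \left(-3 - 48\right)}{169}} = \sqrt{-33497 - \frac{12}{169} \left(-51\right)} = \sqrt{-33497 + \frac{612}{169}} = \sqrt{- \frac{5660381}{169}} = \frac{i \sqrt{5660381}}{13}$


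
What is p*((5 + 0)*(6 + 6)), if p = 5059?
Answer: 303540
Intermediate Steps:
p*((5 + 0)*(6 + 6)) = 5059*((5 + 0)*(6 + 6)) = 5059*(5*12) = 5059*60 = 303540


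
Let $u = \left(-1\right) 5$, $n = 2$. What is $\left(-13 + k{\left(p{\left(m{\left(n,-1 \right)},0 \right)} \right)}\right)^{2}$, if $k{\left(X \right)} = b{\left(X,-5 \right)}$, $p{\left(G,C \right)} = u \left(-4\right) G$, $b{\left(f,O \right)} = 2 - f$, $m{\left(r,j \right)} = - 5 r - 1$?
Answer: $43681$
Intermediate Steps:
$u = -5$
$m{\left(r,j \right)} = -1 - 5 r$
$p{\left(G,C \right)} = 20 G$ ($p{\left(G,C \right)} = \left(-5\right) \left(-4\right) G = 20 G$)
$k{\left(X \right)} = 2 - X$
$\left(-13 + k{\left(p{\left(m{\left(n,-1 \right)},0 \right)} \right)}\right)^{2} = \left(-13 - \left(-2 + 20 \left(-1 - 10\right)\right)\right)^{2} = \left(-13 - \left(-2 + 20 \left(-11\right)\right)\right)^{2} = \left(-13 + \left(2 - -220\right)\right)^{2} = \left(-13 + \left(2 + 220\right)\right)^{2} = \left(-13 + 222\right)^{2} = 209^{2} = 43681$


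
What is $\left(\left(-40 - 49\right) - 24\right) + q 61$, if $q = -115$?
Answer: $-7128$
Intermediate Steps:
$\left(\left(-40 - 49\right) - 24\right) + q 61 = \left(\left(-40 - 49\right) - 24\right) - 7015 = \left(-89 - 24\right) - 7015 = -113 - 7015 = -7128$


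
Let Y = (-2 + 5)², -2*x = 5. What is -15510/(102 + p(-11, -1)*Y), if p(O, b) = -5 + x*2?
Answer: -2585/2 ≈ -1292.5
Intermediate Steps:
x = -5/2 (x = -½*5 = -5/2 ≈ -2.5000)
Y = 9 (Y = 3² = 9)
p(O, b) = -10 (p(O, b) = -5 - 5/2*2 = -5 - 5 = -10)
-15510/(102 + p(-11, -1)*Y) = -15510/(102 - 10*9) = -15510/(102 - 90) = -15510/12 = -15510*1/12 = -2585/2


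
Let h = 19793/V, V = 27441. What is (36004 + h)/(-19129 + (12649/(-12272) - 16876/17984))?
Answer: -131041153036024/69628208769495 ≈ -1.8820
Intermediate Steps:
h = 19793/27441 ≈ 0.72129
(36004 + h)/(-19129 + (12649/(-12272) - 16876/17984)) = (36004 + 19793/27441)/(-19129 + (12649/(-12272) - 16876/17984)) = 988005557/(27441*(-19129 + (12649*(-1/12272) - 16876*1/17984))) = 988005557/(27441*(-19129 + (-973/944 - 4219/4496))) = 988005557/(27441*(-19129 - 261167/132632)) = 988005557/(27441*(-2537378695/132632)) = (988005557/27441)*(-132632/2537378695) = -131041153036024/69628208769495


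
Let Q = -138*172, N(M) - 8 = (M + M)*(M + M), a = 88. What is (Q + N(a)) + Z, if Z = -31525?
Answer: -24277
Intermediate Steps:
N(M) = 8 + 4*M² (N(M) = 8 + (M + M)*(M + M) = 8 + (2*M)*(2*M) = 8 + 4*M²)
Q = -23736
(Q + N(a)) + Z = (-23736 + (8 + 4*88²)) - 31525 = (-23736 + (8 + 4*7744)) - 31525 = (-23736 + (8 + 30976)) - 31525 = (-23736 + 30984) - 31525 = 7248 - 31525 = -24277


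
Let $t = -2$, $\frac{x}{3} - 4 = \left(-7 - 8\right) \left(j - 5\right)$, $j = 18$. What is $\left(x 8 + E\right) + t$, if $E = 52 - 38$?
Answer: $-4572$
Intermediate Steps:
$E = 14$ ($E = 52 - 38 = 14$)
$x = -573$ ($x = 12 + 3 \left(-7 - 8\right) \left(18 - 5\right) = 12 + 3 \left(\left(-15\right) 13\right) = 12 + 3 \left(-195\right) = 12 - 585 = -573$)
$\left(x 8 + E\right) + t = \left(\left(-573\right) 8 + 14\right) - 2 = \left(-4584 + 14\right) - 2 = -4570 - 2 = -4572$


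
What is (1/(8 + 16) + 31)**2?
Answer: 555025/576 ≈ 963.58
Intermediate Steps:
(1/(8 + 16) + 31)**2 = (1/24 + 31)**2 = (745/24)**2 = 555025/576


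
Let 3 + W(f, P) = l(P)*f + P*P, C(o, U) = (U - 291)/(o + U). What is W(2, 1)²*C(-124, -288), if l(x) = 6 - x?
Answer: 9264/103 ≈ 89.942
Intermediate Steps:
C(o, U) = (-291 + U)/(U + o)
W(f, P) = -3 + P² + f*(6 - P) (W(f, P) = -3 + ((6 - P)*f + P*P) = -3 + (f*(6 - P) + P²) = -3 + (P² + f*(6 - P)) = -3 + P² + f*(6 - P))
W(2, 1)²*C(-124, -288) = (-3 + 1² - 1*2*(-6 + 1))²*((-291 - 288)/(-288 - 124)) = (-3 + 1 - 1*2*(-5))²*(-579/(-412)) = (-3 + 1 + 10)²*(-1/412*(-579)) = 8²*(579/412) = 64*(579/412) = 9264/103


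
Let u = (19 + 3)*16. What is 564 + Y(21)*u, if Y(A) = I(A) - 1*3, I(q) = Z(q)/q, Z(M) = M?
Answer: -140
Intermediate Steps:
u = 352 (u = 22*16 = 352)
I(q) = 1 (I(q) = q/q = 1)
Y(A) = -2 (Y(A) = 1 - 1*3 = 1 - 3 = -2)
564 + Y(21)*u = 564 - 2*352 = 564 - 704 = -140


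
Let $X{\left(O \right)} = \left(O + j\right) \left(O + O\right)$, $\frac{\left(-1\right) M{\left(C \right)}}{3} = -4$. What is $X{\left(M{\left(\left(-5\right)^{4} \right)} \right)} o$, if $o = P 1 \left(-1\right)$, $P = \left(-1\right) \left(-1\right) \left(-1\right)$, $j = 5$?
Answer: $408$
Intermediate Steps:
$M{\left(C \right)} = 12$ ($M{\left(C \right)} = \left(-3\right) \left(-4\right) = 12$)
$P = -1$ ($P = 1 \left(-1\right) = -1$)
$X{\left(O \right)} = 2 O \left(5 + O\right)$ ($X{\left(O \right)} = \left(O + 5\right) \left(O + O\right) = \left(5 + O\right) 2 O = 2 O \left(5 + O\right)$)
$o = 1$ ($o = \left(-1\right) 1 \left(-1\right) = \left(-1\right) \left(-1\right) = 1$)
$X{\left(M{\left(\left(-5\right)^{4} \right)} \right)} o = 2 \cdot 12 \left(5 + 12\right) 1 = 2 \cdot 12 \cdot 17 \cdot 1 = 408 \cdot 1 = 408$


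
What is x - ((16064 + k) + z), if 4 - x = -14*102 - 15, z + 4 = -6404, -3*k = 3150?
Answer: -7159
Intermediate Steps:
k = -1050 (k = -⅓*3150 = -1050)
z = -6408 (z = -4 - 6404 = -6408)
x = 1447 (x = 4 - (-14*102 - 15) = 4 - (-1428 - 15) = 4 - 1*(-1443) = 4 + 1443 = 1447)
x - ((16064 + k) + z) = 1447 - ((16064 - 1050) - 6408) = 1447 - (15014 - 6408) = 1447 - 1*8606 = 1447 - 8606 = -7159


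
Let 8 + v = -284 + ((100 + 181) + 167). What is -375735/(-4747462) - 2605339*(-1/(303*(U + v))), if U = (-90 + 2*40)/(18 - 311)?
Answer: 907312005991316/16441118429487 ≈ 55.186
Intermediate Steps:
v = 156 (v = -8 + (-284 + ((100 + 181) + 167)) = -8 + (-284 + (281 + 167)) = -8 + (-284 + 448) = -8 + 164 = 156)
U = 10/293 (U = (-90 + 80)/(-293) = -10*(-1/293) = 10/293 ≈ 0.034130)
-375735/(-4747462) - 2605339*(-1/(303*(U + v))) = -375735/(-4747462) - 2605339*(-1/(303*(10/293 + 156))) = -375735*(-1/4747462) - 2605339/((45718/293)*(-303)) = 375735/4747462 - 2605339/(-13852554/293) = 375735/4747462 - 2605339*(-293/13852554) = 375735/4747462 + 763364327/13852554 = 907312005991316/16441118429487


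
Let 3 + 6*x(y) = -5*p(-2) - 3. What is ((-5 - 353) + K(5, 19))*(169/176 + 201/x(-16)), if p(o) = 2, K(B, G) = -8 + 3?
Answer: 432201/16 ≈ 27013.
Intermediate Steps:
K(B, G) = -5
x(y) = -8/3 (x(y) = -½ + (-5*2 - 3)/6 = -½ + (-10 - 3)/6 = -½ + (⅙)*(-13) = -½ - 13/6 = -8/3)
((-5 - 353) + K(5, 19))*(169/176 + 201/x(-16)) = ((-5 - 353) - 5)*(169/176 + 201/(-8/3)) = (-358 - 5)*(169*(1/176) + 201*(-3/8)) = -363*(169/176 - 603/8) = -363*(-13097/176) = 432201/16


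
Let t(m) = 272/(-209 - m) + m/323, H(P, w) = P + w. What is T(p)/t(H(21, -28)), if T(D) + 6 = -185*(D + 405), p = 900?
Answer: 7876203513/44635 ≈ 1.7646e+5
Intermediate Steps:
T(D) = -74931 - 185*D (T(D) = -6 - 185*(D + 405) = -6 - 185*(405 + D) = -6 + (-74925 - 185*D) = -74931 - 185*D)
t(m) = 272/(-209 - m) + m/323 (t(m) = 272/(-209 - m) + m*(1/323) = 272/(-209 - m) + m/323)
T(p)/t(H(21, -28)) = (-74931 - 185*900)/(((-87856 + (21 - 28)**2 + 209*(21 - 28))/(323*(209 + (21 - 28))))) = (-74931 - 166500)/(((-87856 + (-7)**2 + 209*(-7))/(323*(209 - 7)))) = -241431*65246/(-87856 + 49 - 1463) = -241431/((1/323)*(1/202)*(-89270)) = -241431/(-44635/32623) = -241431*(-32623/44635) = 7876203513/44635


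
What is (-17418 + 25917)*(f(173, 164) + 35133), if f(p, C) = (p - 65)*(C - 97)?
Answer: 360094131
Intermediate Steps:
f(p, C) = (-97 + C)*(-65 + p) (f(p, C) = (-65 + p)*(-97 + C) = (-97 + C)*(-65 + p))
(-17418 + 25917)*(f(173, 164) + 35133) = (-17418 + 25917)*((6305 - 97*173 - 65*164 + 164*173) + 35133) = 8499*((6305 - 16781 - 10660 + 28372) + 35133) = 8499*(7236 + 35133) = 8499*42369 = 360094131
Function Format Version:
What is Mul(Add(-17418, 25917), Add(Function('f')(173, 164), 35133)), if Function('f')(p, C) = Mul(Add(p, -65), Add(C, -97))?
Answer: 360094131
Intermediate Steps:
Function('f')(p, C) = Mul(Add(-97, C), Add(-65, p)) (Function('f')(p, C) = Mul(Add(-65, p), Add(-97, C)) = Mul(Add(-97, C), Add(-65, p)))
Mul(Add(-17418, 25917), Add(Function('f')(173, 164), 35133)) = Mul(Add(-17418, 25917), Add(Add(6305, Mul(-97, 173), Mul(-65, 164), Mul(164, 173)), 35133)) = Mul(8499, Add(Add(6305, -16781, -10660, 28372), 35133)) = Mul(8499, Add(7236, 35133)) = Mul(8499, 42369) = 360094131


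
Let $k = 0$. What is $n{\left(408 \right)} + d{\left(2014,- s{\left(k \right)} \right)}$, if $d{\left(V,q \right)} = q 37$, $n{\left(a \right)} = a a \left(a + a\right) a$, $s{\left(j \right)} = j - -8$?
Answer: $55420526296$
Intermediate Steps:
$s{\left(j \right)} = 8 + j$ ($s{\left(j \right)} = j + 8 = 8 + j$)
$n{\left(a \right)} = 2 a^{4}$ ($n{\left(a \right)} = a^{2} \cdot 2 a a = 2 a^{3} a = 2 a^{4}$)
$d{\left(V,q \right)} = 37 q$
$n{\left(408 \right)} + d{\left(2014,- s{\left(k \right)} \right)} = 2 \cdot 408^{4} + 37 \left(- (8 + 0)\right) = 2 \cdot 27710263296 + 37 \left(\left(-1\right) 8\right) = 55420526592 + 37 \left(-8\right) = 55420526592 - 296 = 55420526296$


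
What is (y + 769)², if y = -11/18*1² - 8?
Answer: 187333969/324 ≈ 5.7819e+5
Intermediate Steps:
y = -155/18 (y = -11*1/18*1 - 8 = -11/18*1 - 8 = -11/18 - 8 = -155/18 ≈ -8.6111)
(y + 769)² = (-155/18 + 769)² = (13687/18)² = 187333969/324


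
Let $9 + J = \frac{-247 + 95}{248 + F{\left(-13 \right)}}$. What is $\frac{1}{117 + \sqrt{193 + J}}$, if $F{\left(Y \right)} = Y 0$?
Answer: $\frac{1209}{139558} - \frac{\sqrt{176235}}{418674} \approx 0.0076604$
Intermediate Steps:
$F{\left(Y \right)} = 0$
$J = - \frac{298}{31}$ ($J = -9 + \frac{-247 + 95}{248 + 0} = -9 - \frac{152}{248} = -9 - \frac{19}{31} = - \frac{298}{31} \approx -9.6129$)
$\frac{1}{117 + \sqrt{193 + J}} = \frac{1}{117 + \sqrt{193 - \frac{298}{31}}} = \frac{1}{117 + \sqrt{\frac{5685}{31}}} = \frac{1}{117 + \frac{\sqrt{176235}}{31}}$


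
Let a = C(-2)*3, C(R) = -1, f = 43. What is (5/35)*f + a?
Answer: 22/7 ≈ 3.1429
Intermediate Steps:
a = -3 (a = -1*3 = -3)
(5/35)*f + a = (5/35)*43 - 3 = (5*(1/35))*43 - 3 = (⅐)*43 - 3 = 43/7 - 3 = 22/7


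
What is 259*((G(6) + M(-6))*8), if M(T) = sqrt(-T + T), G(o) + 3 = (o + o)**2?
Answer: 292152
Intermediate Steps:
G(o) = -3 + 4*o**2 (G(o) = -3 + (o + o)**2 = -3 + (2*o)**2 = -3 + 4*o**2)
M(T) = 0 (M(T) = sqrt(0) = 0)
259*((G(6) + M(-6))*8) = 259*(((-3 + 4*6**2) + 0)*8) = 259*(((-3 + 4*36) + 0)*8) = 259*(((-3 + 144) + 0)*8) = 259*((141 + 0)*8) = 259*(141*8) = 259*1128 = 292152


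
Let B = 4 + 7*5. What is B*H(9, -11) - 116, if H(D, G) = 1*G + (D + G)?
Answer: -623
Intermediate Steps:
H(D, G) = D + 2*G (H(D, G) = G + (D + G) = D + 2*G)
B = 39 (B = 4 + 35 = 39)
B*H(9, -11) - 116 = 39*(9 + 2*(-11)) - 116 = 39*(9 - 22) - 116 = 39*(-13) - 116 = -507 - 116 = -623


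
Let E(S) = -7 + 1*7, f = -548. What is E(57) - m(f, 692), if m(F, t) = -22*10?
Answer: 220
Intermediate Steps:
m(F, t) = -220
E(S) = 0 (E(S) = -7 + 7 = 0)
E(57) - m(f, 692) = 0 - 1*(-220) = 0 + 220 = 220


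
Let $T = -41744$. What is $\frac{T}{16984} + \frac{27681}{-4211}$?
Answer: $- \frac{80739761}{8939953} \approx -9.0313$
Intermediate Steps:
$\frac{T}{16984} + \frac{27681}{-4211} = - \frac{41744}{16984} + \frac{27681}{-4211} = \left(-41744\right) \frac{1}{16984} + 27681 \left(- \frac{1}{4211}\right) = - \frac{5218}{2123} - \frac{27681}{4211} = - \frac{80739761}{8939953}$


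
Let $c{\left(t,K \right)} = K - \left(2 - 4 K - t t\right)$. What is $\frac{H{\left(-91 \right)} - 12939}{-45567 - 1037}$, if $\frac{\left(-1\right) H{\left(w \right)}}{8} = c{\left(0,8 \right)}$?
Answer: $\frac{13243}{46604} \approx 0.28416$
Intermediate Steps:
$c{\left(t,K \right)} = -2 + t^{2} + 5 K$ ($c{\left(t,K \right)} = K - \left(2 - t^{2} - 4 K\right) = K + \left(-2 + t^{2} + 4 K\right) = -2 + t^{2} + 5 K$)
$H{\left(w \right)} = -304$ ($H{\left(w \right)} = - 8 \left(-2 + 0^{2} + 5 \cdot 8\right) = - 8 \left(-2 + 0 + 40\right) = \left(-8\right) 38 = -304$)
$\frac{H{\left(-91 \right)} - 12939}{-45567 - 1037} = \frac{-304 - 12939}{-45567 - 1037} = - \frac{13243}{-46604} = \left(-13243\right) \left(- \frac{1}{46604}\right) = \frac{13243}{46604}$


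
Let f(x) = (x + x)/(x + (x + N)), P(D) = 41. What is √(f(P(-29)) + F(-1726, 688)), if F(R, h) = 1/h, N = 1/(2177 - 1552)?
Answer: √77818687775043/8815172 ≈ 1.0007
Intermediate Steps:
N = 1/625 ≈ 0.0016000
f(x) = 2*x/(1/625 + 2*x) (f(x) = (x + x)/(x + (x + 1/625)) = (2*x)/(x + (1/625 + x)) = (2*x)/(1/625 + 2*x) = 2*x/(1/625 + 2*x))
√(f(P(-29)) + F(-1726, 688)) = √(1250*41/(1 + 1250*41) + 1/688) = √(1250*41/(1 + 51250) + 1/688) = √(1250*41/51251 + 1/688) = √(1250*41*(1/51251) + 1/688) = √(51250/51251 + 1/688) = √(35311251/35260688) = √77818687775043/8815172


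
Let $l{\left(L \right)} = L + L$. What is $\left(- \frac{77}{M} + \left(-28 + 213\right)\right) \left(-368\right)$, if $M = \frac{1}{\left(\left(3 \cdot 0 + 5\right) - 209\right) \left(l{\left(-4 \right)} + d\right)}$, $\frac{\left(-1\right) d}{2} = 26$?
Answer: $346764560$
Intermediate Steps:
$d = -52$ ($d = \left(-2\right) 26 = -52$)
$l{\left(L \right)} = 2 L$
$M = \frac{1}{12240}$ ($M = \frac{1}{\left(\left(3 \cdot 0 + 5\right) - 209\right) \left(2 \left(-4\right) - 52\right)} = \frac{1}{\left(\left(0 + 5\right) - 209\right) \left(-8 - 52\right)} = \frac{1}{\left(5 - 209\right) \left(-60\right)} = \frac{1}{\left(-204\right) \left(-60\right)} = \frac{1}{12240} \approx 8.1699 \cdot 10^{-5}$)
$\left(- \frac{77}{M} + \left(-28 + 213\right)\right) \left(-368\right) = \left(- 77 \frac{1}{\frac{1}{12240}} + \left(-28 + 213\right)\right) \left(-368\right) = \left(\left(-77\right) 12240 + 185\right) \left(-368\right) = \left(-942480 + 185\right) \left(-368\right) = \left(-942295\right) \left(-368\right) = 346764560$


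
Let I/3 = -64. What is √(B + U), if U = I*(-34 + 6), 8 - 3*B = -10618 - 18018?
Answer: 2*√3731 ≈ 122.16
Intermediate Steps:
I = -192 (I = 3*(-64) = -192)
B = 9548 (B = 8/3 - (-10618 - 18018)/3 = 8/3 - ⅓*(-28636) = 8/3 + 28636/3 = 9548)
U = 5376 (U = -192*(-34 + 6) = -192*(-28) = 5376)
√(B + U) = √(9548 + 5376) = √14924 = 2*√3731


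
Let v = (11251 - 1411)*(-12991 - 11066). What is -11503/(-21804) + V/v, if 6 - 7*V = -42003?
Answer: 48131530339/91237965840 ≈ 0.52754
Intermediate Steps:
V = 42009/7 (V = 6/7 - ⅐*(-42003) = 6/7 + 42003/7 = 42009/7 ≈ 6001.3)
v = -236720880 (v = 9840*(-24057) = -236720880)
-11503/(-21804) + V/v = -11503/(-21804) + (42009/7)/(-236720880) = -11503*(-1/21804) + (42009/7)*(-1/236720880) = 11503/21804 - 1273/50213520 = 48131530339/91237965840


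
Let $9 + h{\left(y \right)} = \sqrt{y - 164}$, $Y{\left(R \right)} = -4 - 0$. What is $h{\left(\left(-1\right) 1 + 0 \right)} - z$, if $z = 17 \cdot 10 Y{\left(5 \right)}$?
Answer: $671 + i \sqrt{165} \approx 671.0 + 12.845 i$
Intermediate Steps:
$Y{\left(R \right)} = -4$ ($Y{\left(R \right)} = -4 + 0 = -4$)
$h{\left(y \right)} = -9 + \sqrt{-164 + y}$ ($h{\left(y \right)} = -9 + \sqrt{y - 164} = -9 + \sqrt{-164 + y}$)
$z = -680$ ($z = 17 \cdot 10 \left(-4\right) = 170 \left(-4\right) = -680$)
$h{\left(\left(-1\right) 1 + 0 \right)} - z = \left(-9 + \sqrt{-164 + \left(\left(-1\right) 1 + 0\right)}\right) - -680 = \left(-9 + \sqrt{-164 + \left(-1 + 0\right)}\right) + 680 = \left(-9 + \sqrt{-164 - 1}\right) + 680 = \left(-9 + \sqrt{-165}\right) + 680 = \left(-9 + i \sqrt{165}\right) + 680 = 671 + i \sqrt{165}$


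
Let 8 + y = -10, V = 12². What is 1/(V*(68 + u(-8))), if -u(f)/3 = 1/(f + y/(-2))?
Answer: 1/9360 ≈ 0.00010684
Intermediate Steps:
V = 144
y = -18 (y = -8 - 10 = -18)
u(f) = -3/(9 + f) (u(f) = -3/(f - 18/(-2)) = -3/(f - 18*(-½)) = -3/(f + 9) = -3/(9 + f))
1/(V*(68 + u(-8))) = 1/(144*(68 - 3/(9 - 8))) = 1/(144*(68 - 3/1)) = 1/(144*(68 - 3*1)) = 1/(144*(68 - 3)) = 1/(144*65) = 1/9360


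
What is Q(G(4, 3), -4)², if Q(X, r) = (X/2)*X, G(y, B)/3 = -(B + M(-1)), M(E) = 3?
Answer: 26244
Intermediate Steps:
G(y, B) = -9 - 3*B (G(y, B) = 3*(-(B + 3)) = 3*(-(3 + B)) = 3*(-3 - B) = -9 - 3*B)
Q(X, r) = X²/2 (Q(X, r) = (X*(½))*X = (X/2)*X = X²/2)
Q(G(4, 3), -4)² = ((-9 - 3*3)²/2)² = ((-9 - 9)²/2)² = ((½)*(-18)²)² = ((½)*324)² = 162² = 26244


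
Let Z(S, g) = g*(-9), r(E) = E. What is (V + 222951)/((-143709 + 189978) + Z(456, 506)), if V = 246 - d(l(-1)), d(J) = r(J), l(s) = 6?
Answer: 24799/4635 ≈ 5.3504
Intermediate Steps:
Z(S, g) = -9*g
d(J) = J
V = 240 (V = 246 - 1*6 = 246 - 6 = 240)
(V + 222951)/((-143709 + 189978) + Z(456, 506)) = (240 + 222951)/((-143709 + 189978) - 9*506) = 223191/(46269 - 4554) = 223191/41715 = 223191*(1/41715) = 24799/4635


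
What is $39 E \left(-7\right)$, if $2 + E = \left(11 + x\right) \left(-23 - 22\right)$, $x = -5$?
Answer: $74256$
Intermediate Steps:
$E = -272$ ($E = -2 + \left(11 - 5\right) \left(-23 - 22\right) = -2 + 6 \left(-45\right) = -2 - 270 = -272$)
$39 E \left(-7\right) = 39 \left(-272\right) \left(-7\right) = \left(-10608\right) \left(-7\right) = 74256$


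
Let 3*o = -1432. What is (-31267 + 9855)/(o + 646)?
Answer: -32118/253 ≈ -126.95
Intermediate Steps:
o = -1432/3 (o = (⅓)*(-1432) = -1432/3 ≈ -477.33)
(-31267 + 9855)/(o + 646) = (-31267 + 9855)/(-1432/3 + 646) = -21412/506/3 = -21412*3/506 = -32118/253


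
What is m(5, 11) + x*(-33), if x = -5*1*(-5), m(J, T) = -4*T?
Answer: -869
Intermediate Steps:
x = 25 (x = -5*(-5) = 25)
m(5, 11) + x*(-33) = -4*11 + 25*(-33) = -44 - 825 = -869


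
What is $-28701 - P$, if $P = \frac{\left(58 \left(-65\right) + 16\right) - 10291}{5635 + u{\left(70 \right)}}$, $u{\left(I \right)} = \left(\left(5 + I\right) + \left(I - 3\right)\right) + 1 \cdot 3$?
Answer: $- \frac{33175547}{1156} \approx -28699.0$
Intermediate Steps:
$u{\left(I \right)} = 5 + 2 I$ ($u{\left(I \right)} = \left(\left(5 + I\right) + \left(-3 + I\right)\right) + 3 = \left(2 + 2 I\right) + 3 = 5 + 2 I$)
$P = - \frac{2809}{1156}$ ($P = \frac{\left(58 \left(-65\right) + 16\right) - 10291}{5635 + \left(5 + 2 \cdot 70\right)} = \frac{\left(-3770 + 16\right) - 10291}{5635 + \left(5 + 140\right)} = \frac{-3754 - 10291}{5635 + 145} = - \frac{14045}{5780} = \left(-14045\right) \frac{1}{5780} = - \frac{2809}{1156} \approx -2.4299$)
$-28701 - P = -28701 - - \frac{2809}{1156} = -28701 + \frac{2809}{1156} = - \frac{33175547}{1156}$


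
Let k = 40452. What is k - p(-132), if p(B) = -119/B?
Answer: 5339545/132 ≈ 40451.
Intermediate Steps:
k - p(-132) = 40452 - (-119)/(-132) = 40452 - (-119)*(-1)/132 = 40452 - 1*119/132 = 40452 - 119/132 = 5339545/132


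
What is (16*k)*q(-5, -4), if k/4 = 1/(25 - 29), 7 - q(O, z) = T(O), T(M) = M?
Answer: -192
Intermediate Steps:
q(O, z) = 7 - O
k = -1 (k = 4/(25 - 29) = 4/(-4) = 4*(-¼) = -1)
(16*k)*q(-5, -4) = (16*(-1))*(7 - 1*(-5)) = -16*(7 + 5) = -16*12 = -192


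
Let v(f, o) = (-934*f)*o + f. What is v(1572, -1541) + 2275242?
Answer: 2264846982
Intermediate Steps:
v(f, o) = f - 934*f*o (v(f, o) = -934*f*o + f = f - 934*f*o)
v(1572, -1541) + 2275242 = 1572*(1 - 934*(-1541)) + 2275242 = 1572*(1 + 1439294) + 2275242 = 1572*1439295 + 2275242 = 2262571740 + 2275242 = 2264846982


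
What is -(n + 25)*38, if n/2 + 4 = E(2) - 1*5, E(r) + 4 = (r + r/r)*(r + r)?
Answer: -874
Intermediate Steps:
E(r) = -4 + 2*r*(1 + r) (E(r) = -4 + (r + r/r)*(r + r) = -4 + (r + 1)*(2*r) = -4 + (1 + r)*(2*r) = -4 + 2*r*(1 + r))
n = -2 (n = -8 + 2*((-4 + 2*2 + 2*2²) - 1*5) = -8 + 2*((-4 + 4 + 2*4) - 5) = -8 + 2*((-4 + 4 + 8) - 5) = -8 + 2*(8 - 5) = -8 + 2*3 = -8 + 6 = -2)
-(n + 25)*38 = -(-2 + 25)*38 = -23*38 = -1*874 = -874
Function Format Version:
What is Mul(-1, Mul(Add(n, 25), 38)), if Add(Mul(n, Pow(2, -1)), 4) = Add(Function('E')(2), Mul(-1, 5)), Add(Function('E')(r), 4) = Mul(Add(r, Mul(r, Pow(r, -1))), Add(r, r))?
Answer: -874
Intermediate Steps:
Function('E')(r) = Add(-4, Mul(2, r, Add(1, r))) (Function('E')(r) = Add(-4, Mul(Add(r, Mul(r, Pow(r, -1))), Add(r, r))) = Add(-4, Mul(Add(r, 1), Mul(2, r))) = Add(-4, Mul(Add(1, r), Mul(2, r))) = Add(-4, Mul(2, r, Add(1, r))))
n = -2 (n = Add(-8, Mul(2, Add(Add(-4, Mul(2, 2), Mul(2, Pow(2, 2))), Mul(-1, 5)))) = Add(-8, Mul(2, Add(Add(-4, 4, Mul(2, 4)), -5))) = Add(-8, Mul(2, Add(Add(-4, 4, 8), -5))) = Add(-8, Mul(2, Add(8, -5))) = Add(-8, Mul(2, 3)) = Add(-8, 6) = -2)
Mul(-1, Mul(Add(n, 25), 38)) = Mul(-1, Mul(Add(-2, 25), 38)) = Mul(-1, Mul(23, 38)) = Mul(-1, 874) = -874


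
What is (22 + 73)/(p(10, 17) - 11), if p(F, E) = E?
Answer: 95/6 ≈ 15.833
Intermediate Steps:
(22 + 73)/(p(10, 17) - 11) = (22 + 73)/(17 - 11) = 95/6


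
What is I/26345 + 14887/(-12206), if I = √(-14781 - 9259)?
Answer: -14887/12206 + 2*I*√6010/26345 ≈ -1.2196 + 0.0058853*I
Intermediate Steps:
I = 2*I*√6010 (I = √(-24040) = 2*I*√6010 ≈ 155.05*I)
I/26345 + 14887/(-12206) = (2*I*√6010)/26345 + 14887/(-12206) = (2*I*√6010)*(1/26345) + 14887*(-1/12206) = 2*I*√6010/26345 - 14887/12206 = -14887/12206 + 2*I*√6010/26345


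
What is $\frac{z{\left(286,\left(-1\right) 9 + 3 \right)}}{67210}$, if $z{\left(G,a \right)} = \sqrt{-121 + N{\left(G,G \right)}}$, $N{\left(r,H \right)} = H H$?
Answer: $\frac{3 \sqrt{3}}{1222} \approx 0.0042522$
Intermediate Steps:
$N{\left(r,H \right)} = H^{2}$
$z{\left(G,a \right)} = \sqrt{-121 + G^{2}}$
$\frac{z{\left(286,\left(-1\right) 9 + 3 \right)}}{67210} = \frac{\sqrt{-121 + 286^{2}}}{67210} = \sqrt{-121 + 81796} \cdot \frac{1}{67210} = \sqrt{81675} \cdot \frac{1}{67210} = 165 \sqrt{3} \cdot \frac{1}{67210} = \frac{3 \sqrt{3}}{1222}$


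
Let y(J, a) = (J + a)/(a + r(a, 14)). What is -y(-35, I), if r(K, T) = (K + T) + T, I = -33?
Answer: -34/19 ≈ -1.7895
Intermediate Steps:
r(K, T) = K + 2*T
y(J, a) = (J + a)/(28 + 2*a) (y(J, a) = (J + a)/(a + (a + 2*14)) = (J + a)/(a + (a + 28)) = (J + a)/(a + (28 + a)) = (J + a)/(28 + 2*a))
-y(-35, I) = -(-35 - 33)/(2*(14 - 33)) = -(-68)/(2*(-19)) = -(-1)*(-68)/(2*19) = -1*34/19 = -34/19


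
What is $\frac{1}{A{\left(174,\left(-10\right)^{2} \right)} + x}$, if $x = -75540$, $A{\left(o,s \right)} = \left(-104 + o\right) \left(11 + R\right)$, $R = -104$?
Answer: $- \frac{1}{82050} \approx -1.2188 \cdot 10^{-5}$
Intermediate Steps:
$A{\left(o,s \right)} = 9672 - 93 o$ ($A{\left(o,s \right)} = \left(-104 + o\right) \left(11 - 104\right) = \left(-104 + o\right) \left(-93\right) = 9672 - 93 o$)
$\frac{1}{A{\left(174,\left(-10\right)^{2} \right)} + x} = \frac{1}{\left(9672 - 16182\right) - 75540} = \frac{1}{-6510 - 75540} = \frac{1}{-82050} = - \frac{1}{82050}$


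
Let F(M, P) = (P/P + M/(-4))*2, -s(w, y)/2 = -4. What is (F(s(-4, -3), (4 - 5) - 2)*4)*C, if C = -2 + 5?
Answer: -24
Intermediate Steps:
s(w, y) = 8 (s(w, y) = -2*(-4) = 8)
C = 3
F(M, P) = 2 - M/2 (F(M, P) = (1 + M*(-1/4))*2 = (1 - M/4)*2 = 2 - M/2)
(F(s(-4, -3), (4 - 5) - 2)*4)*C = ((2 - 1/2*8)*4)*3 = ((2 - 4)*4)*3 = -2*4*3 = -8*3 = -24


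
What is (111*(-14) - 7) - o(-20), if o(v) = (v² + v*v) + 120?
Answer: -2481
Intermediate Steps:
o(v) = 120 + 2*v² (o(v) = (v² + v²) + 120 = 2*v² + 120 = 120 + 2*v²)
(111*(-14) - 7) - o(-20) = (111*(-14) - 7) - (120 + 2*(-20)²) = (-1554 - 7) - (120 + 2*400) = -1561 - (120 + 800) = -1561 - 1*920 = -1561 - 920 = -2481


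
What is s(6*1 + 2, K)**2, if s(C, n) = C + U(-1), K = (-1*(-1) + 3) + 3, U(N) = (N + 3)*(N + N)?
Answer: 16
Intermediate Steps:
U(N) = 2*N*(3 + N) (U(N) = (3 + N)*(2*N) = 2*N*(3 + N))
K = 7 (K = (1 + 3) + 3 = 4 + 3 = 7)
s(C, n) = -4 + C (s(C, n) = C + 2*(-1)*(3 - 1) = C + 2*(-1)*2 = C - 4 = -4 + C)
s(6*1 + 2, K)**2 = (-4 + (6*1 + 2))**2 = (-4 + (6 + 2))**2 = (-4 + 8)**2 = 4**2 = 16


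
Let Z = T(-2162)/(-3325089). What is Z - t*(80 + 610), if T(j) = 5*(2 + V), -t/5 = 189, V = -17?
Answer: 722708094175/1108363 ≈ 6.5205e+5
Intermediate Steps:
t = -945 (t = -5*189 = -945)
T(j) = -75 (T(j) = 5*(2 - 17) = 5*(-15) = -75)
Z = 25/1108363 (Z = -75/(-3325089) = -75*(-1/3325089) = 25/1108363 ≈ 2.2556e-5)
Z - t*(80 + 610) = 25/1108363 - (-945)*(80 + 610) = 25/1108363 - (-945)*690 = 25/1108363 - 1*(-652050) = 25/1108363 + 652050 = 722708094175/1108363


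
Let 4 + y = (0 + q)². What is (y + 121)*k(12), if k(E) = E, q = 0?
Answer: 1404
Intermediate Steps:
y = -4 (y = -4 + (0 + 0)² = -4 + 0² = -4 + 0 = -4)
(y + 121)*k(12) = (-4 + 121)*12 = 117*12 = 1404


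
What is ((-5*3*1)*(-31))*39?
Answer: 18135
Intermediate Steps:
((-5*3*1)*(-31))*39 = (-15*1*(-31))*39 = -15*(-31)*39 = 465*39 = 18135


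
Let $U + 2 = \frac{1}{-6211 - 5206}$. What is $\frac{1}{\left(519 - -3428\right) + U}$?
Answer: $\frac{11417}{45040064} \approx 0.00025349$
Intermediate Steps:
$U = - \frac{22835}{11417}$ ($U = -2 + \frac{1}{-6211 - 5206} = -2 + \frac{1}{-11417} = -2 - \frac{1}{11417} = - \frac{22835}{11417} \approx -2.0001$)
$\frac{1}{\left(519 - -3428\right) + U} = \frac{1}{\left(519 - -3428\right) - \frac{22835}{11417}} = \frac{1}{\left(519 + 3428\right) - \frac{22835}{11417}} = \frac{1}{3947 - \frac{22835}{11417}} = \frac{1}{\frac{45040064}{11417}} = \frac{11417}{45040064}$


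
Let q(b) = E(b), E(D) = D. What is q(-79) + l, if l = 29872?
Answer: 29793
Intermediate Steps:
q(b) = b
q(-79) + l = -79 + 29872 = 29793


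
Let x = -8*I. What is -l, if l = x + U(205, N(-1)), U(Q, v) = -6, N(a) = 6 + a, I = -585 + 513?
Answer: -570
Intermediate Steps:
I = -72
x = 576 (x = -8*(-72) = 576)
l = 570 (l = 576 - 6 = 570)
-l = -1*570 = -570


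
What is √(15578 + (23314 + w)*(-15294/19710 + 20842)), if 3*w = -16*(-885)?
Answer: 2*√175141118021515/1095 ≈ 24172.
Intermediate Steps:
w = 4720 (w = (-16*(-885))/3 = (⅓)*14160 = 4720)
√(15578 + (23314 + w)*(-15294/19710 + 20842)) = √(15578 + (23314 + 4720)*(-15294/19710 + 20842)) = √(15578 + 28034*(-15294*1/19710 + 20842)) = √(15578 + 28034*(-2549/3285 + 20842)) = √(15578 + 28034*(68463421/3285)) = √(15578 + 1919303544314/3285) = √(1919354718044/3285) = 2*√175141118021515/1095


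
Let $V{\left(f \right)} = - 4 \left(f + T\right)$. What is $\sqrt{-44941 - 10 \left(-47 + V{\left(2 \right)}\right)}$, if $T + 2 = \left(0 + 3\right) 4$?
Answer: $i \sqrt{43991} \approx 209.74 i$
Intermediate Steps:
$T = 10$ ($T = -2 + \left(0 + 3\right) 4 = -2 + 3 \cdot 4 = -2 + 12 = 10$)
$V{\left(f \right)} = -40 - 4 f$ ($V{\left(f \right)} = - 4 \left(f + 10\right) = - 4 \left(10 + f\right) = -40 - 4 f$)
$\sqrt{-44941 - 10 \left(-47 + V{\left(2 \right)}\right)} = \sqrt{-44941 - 10 \left(-47 - 48\right)} = \sqrt{-44941 - -950} = \sqrt{-44941 + 950} = \sqrt{-43991} = i \sqrt{43991}$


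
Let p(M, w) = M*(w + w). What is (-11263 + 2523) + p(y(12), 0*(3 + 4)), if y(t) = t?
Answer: -8740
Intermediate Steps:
p(M, w) = 2*M*w (p(M, w) = M*(2*w) = 2*M*w)
(-11263 + 2523) + p(y(12), 0*(3 + 4)) = (-11263 + 2523) + 2*12*(0*(3 + 4)) = -8740 + 2*12*(0*7) = -8740 + 2*12*0 = -8740 + 0 = -8740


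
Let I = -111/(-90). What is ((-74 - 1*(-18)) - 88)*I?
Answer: -888/5 ≈ -177.60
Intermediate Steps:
I = 37/30 (I = -111*(-1/90) = 37/30 ≈ 1.2333)
((-74 - 1*(-18)) - 88)*I = ((-74 - 1*(-18)) - 88)*(37/30) = ((-74 + 18) - 88)*(37/30) = (-56 - 88)*(37/30) = -144*37/30 = -888/5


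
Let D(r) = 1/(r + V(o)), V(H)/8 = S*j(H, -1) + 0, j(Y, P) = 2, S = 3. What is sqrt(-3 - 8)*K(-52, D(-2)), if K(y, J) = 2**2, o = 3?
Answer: 4*I*sqrt(11) ≈ 13.266*I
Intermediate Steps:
V(H) = 48 (V(H) = 8*(3*2 + 0) = 8*(6 + 0) = 8*6 = 48)
D(r) = 1/(48 + r) (D(r) = 1/(r + 48) = 1/(48 + r))
K(y, J) = 4
sqrt(-3 - 8)*K(-52, D(-2)) = sqrt(-3 - 8)*4 = sqrt(-11)*4 = (I*sqrt(11))*4 = 4*I*sqrt(11)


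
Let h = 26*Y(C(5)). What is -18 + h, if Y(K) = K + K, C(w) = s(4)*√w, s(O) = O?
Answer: -18 + 208*√5 ≈ 447.10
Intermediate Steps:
C(w) = 4*√w
Y(K) = 2*K
h = 208*√5 (h = 26*(2*(4*√5)) = 26*(8*√5) = 208*√5 ≈ 465.10)
-18 + h = -18 + 208*√5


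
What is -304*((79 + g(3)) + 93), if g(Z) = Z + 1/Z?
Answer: -159904/3 ≈ -53301.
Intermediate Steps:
-304*((79 + g(3)) + 93) = -304*((79 + (3 + 1/3)) + 93) = -304*((79 + (3 + ⅓)) + 93) = -304*((79 + 10/3) + 93) = -304*(247/3 + 93) = -304*526/3 = -159904/3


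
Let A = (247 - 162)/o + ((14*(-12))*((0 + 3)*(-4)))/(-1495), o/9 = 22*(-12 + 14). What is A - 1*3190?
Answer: -1889215061/592020 ≈ -3191.1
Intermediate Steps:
o = 396 (o = 9*(22*(-12 + 14)) = 9*(22*2) = 9*44 = 396)
A = -671261/592020 (A = (247 - 162)/396 + ((14*(-12))*((0 + 3)*(-4)))/(-1495) = 85*(1/396) - 504*(-4)*(-1/1495) = 85/396 - 168*(-12)*(-1/1495) = 85/396 + 2016*(-1/1495) = 85/396 - 2016/1495 = -671261/592020 ≈ -1.1338)
A - 1*3190 = -671261/592020 - 1*3190 = -671261/592020 - 3190 = -1889215061/592020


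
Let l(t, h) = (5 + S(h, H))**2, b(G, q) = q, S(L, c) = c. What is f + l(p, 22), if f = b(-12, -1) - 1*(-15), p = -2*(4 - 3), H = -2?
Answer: 23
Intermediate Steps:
p = -2 (p = -2*1 = -2)
l(t, h) = 9 (l(t, h) = (5 - 2)**2 = 3**2 = 9)
f = 14 (f = -1 - 1*(-15) = -1 + 15 = 14)
f + l(p, 22) = 14 + 9 = 23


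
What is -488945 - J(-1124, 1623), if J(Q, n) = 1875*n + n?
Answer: -3533693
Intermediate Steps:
J(Q, n) = 1876*n
-488945 - J(-1124, 1623) = -488945 - 1876*1623 = -488945 - 1*3044748 = -488945 - 3044748 = -3533693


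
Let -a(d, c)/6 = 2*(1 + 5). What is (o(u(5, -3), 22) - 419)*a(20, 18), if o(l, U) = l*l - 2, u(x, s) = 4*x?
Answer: 1512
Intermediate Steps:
o(l, U) = -2 + l² (o(l, U) = l² - 2 = -2 + l²)
a(d, c) = -72 (a(d, c) = -12*(1 + 5) = -12*6 = -6*12 = -72)
(o(u(5, -3), 22) - 419)*a(20, 18) = ((-2 + (4*5)²) - 419)*(-72) = ((-2 + 20²) - 419)*(-72) = ((-2 + 400) - 419)*(-72) = (398 - 419)*(-72) = -21*(-72) = 1512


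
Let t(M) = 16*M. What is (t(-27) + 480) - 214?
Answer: -166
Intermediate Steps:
(t(-27) + 480) - 214 = (16*(-27) + 480) - 214 = (-432 + 480) - 214 = 48 - 214 = -166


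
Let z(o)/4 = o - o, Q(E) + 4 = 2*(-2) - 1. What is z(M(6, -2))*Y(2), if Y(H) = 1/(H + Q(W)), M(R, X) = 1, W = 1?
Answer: 0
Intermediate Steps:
Q(E) = -9 (Q(E) = -4 + (2*(-2) - 1) = -4 + (-4 - 1) = -4 - 5 = -9)
Y(H) = 1/(-9 + H) (Y(H) = 1/(H - 9) = 1/(-9 + H))
z(o) = 0 (z(o) = 4*(o - o) = 4*0 = 0)
z(M(6, -2))*Y(2) = 0/(-9 + 2) = 0/(-7) = 0*(-1/7) = 0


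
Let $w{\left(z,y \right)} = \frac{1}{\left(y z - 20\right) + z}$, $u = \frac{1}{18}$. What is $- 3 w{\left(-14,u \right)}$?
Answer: $\frac{27}{313} \approx 0.086262$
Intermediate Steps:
$u = \frac{1}{18} \approx 0.055556$
$w{\left(z,y \right)} = \frac{1}{-20 + z + y z}$ ($w{\left(z,y \right)} = \frac{1}{\left(-20 + y z\right) + z} = \frac{1}{-20 + z + y z}$)
$- 3 w{\left(-14,u \right)} = - \frac{3}{-20 - 14 + \frac{1}{18} \left(-14\right)} = - \frac{3}{-20 - 14 - \frac{7}{9}} = - \frac{3}{- \frac{313}{9}} = \left(-3\right) \left(- \frac{9}{313}\right) = \frac{27}{313}$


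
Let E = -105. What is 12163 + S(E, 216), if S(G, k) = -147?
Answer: 12016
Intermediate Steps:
12163 + S(E, 216) = 12163 - 147 = 12016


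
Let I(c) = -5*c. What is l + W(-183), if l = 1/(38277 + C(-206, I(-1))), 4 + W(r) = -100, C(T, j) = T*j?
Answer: -3873687/37247 ≈ -104.00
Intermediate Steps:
W(r) = -104 (W(r) = -4 - 100 = -104)
l = 1/37247 (l = 1/(38277 - (-1030)*(-1)) = 1/(38277 - 206*5) = 1/(38277 - 1030) = 1/37247 ≈ 2.6848e-5)
l + W(-183) = 1/37247 - 104 = -3873687/37247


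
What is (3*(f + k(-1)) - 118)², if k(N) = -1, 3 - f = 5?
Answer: 16129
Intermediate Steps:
f = -2 (f = 3 - 1*5 = 3 - 5 = -2)
(3*(f + k(-1)) - 118)² = (3*(-2 - 1) - 118)² = (3*(-3) - 118)² = (-9 - 118)² = (-127)² = 16129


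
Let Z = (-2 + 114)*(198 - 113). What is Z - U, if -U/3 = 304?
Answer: 10432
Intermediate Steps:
U = -912 (U = -3*304 = -912)
Z = 9520 (Z = 112*85 = 9520)
Z - U = 9520 - 1*(-912) = 9520 + 912 = 10432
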